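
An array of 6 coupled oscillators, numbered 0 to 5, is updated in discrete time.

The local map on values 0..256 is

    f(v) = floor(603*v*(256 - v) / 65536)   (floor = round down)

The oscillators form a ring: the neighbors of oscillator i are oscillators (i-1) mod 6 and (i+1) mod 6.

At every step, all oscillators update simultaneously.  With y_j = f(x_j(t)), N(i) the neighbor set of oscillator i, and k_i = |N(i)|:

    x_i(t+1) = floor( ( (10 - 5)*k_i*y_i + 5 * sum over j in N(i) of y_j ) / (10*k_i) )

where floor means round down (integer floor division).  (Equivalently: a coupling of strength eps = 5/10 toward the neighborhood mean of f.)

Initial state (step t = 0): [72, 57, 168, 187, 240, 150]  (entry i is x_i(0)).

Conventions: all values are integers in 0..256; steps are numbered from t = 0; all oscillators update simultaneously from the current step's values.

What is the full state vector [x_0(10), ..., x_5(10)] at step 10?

Answer: [147, 147, 147, 147, 147, 147]

Derivation:
t=0: [72, 57, 168, 187, 240, 150]
t=1: [123, 116, 123, 101, 83, 112]
t=2: [149, 149, 148, 142, 139, 144]
t=3: [146, 146, 147, 148, 148, 147]
t=4: [147, 147, 147, 147, 147, 147]
t=5: [147, 147, 147, 147, 147, 147]
t=6: [147, 147, 147, 147, 147, 147]
t=7: [147, 147, 147, 147, 147, 147]
t=8: [147, 147, 147, 147, 147, 147]
t=9: [147, 147, 147, 147, 147, 147]
t=10: [147, 147, 147, 147, 147, 147]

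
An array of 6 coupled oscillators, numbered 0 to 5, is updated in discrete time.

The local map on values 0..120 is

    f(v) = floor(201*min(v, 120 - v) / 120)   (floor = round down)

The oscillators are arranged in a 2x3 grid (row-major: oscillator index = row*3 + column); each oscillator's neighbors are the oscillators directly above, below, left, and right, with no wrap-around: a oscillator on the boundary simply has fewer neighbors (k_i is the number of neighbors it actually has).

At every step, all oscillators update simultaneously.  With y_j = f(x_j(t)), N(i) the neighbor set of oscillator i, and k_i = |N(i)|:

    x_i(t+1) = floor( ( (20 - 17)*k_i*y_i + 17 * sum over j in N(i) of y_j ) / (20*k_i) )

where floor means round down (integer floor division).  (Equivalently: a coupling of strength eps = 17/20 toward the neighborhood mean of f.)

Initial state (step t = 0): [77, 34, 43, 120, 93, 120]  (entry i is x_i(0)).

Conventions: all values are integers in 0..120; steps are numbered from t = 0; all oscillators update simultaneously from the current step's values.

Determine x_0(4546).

Simulating step by step:
t=0: [77, 34, 43, 120, 93, 120]
t=1: [34, 61, 34, 49, 22, 49]
t=2: [84, 56, 84, 51, 79, 51]
t=3: [84, 67, 84, 67, 84, 67]
t=4: [83, 64, 83, 64, 83, 64]
t=5: [88, 65, 88, 65, 88, 65]
t=6: [86, 58, 86, 58, 86, 58]
t=7: [90, 62, 90, 62, 90, 62]
t=8: [89, 57, 89, 57, 89, 57]
t=9: [88, 57, 88, 57, 88, 57]
t=10: [88, 59, 88, 59, 88, 59]
t=11: [91, 59, 91, 59, 91, 59]
t=12: [90, 55, 90, 55, 90, 55]
t=13: [85, 56, 85, 56, 85, 56]
t=14: [87, 63, 87, 63, 87, 63]
t=15: [89, 61, 89, 61, 89, 61]
t=16: [90, 58, 90, 58, 90, 58]
t=17: [89, 57, 89, 57, 89, 57]

Answer: x_0(4546) = 88
Key observation: The state at step 8, [89, 57, 89, 57, 89, 57], reappears at step 17: the system is in a cycle of period 9 from step 8 on.  Therefore the state at step 4546 equals the state at step 8 + ((4546 - 8) mod 9) = 10, which is [88, 59, 88, 59, 88, 59].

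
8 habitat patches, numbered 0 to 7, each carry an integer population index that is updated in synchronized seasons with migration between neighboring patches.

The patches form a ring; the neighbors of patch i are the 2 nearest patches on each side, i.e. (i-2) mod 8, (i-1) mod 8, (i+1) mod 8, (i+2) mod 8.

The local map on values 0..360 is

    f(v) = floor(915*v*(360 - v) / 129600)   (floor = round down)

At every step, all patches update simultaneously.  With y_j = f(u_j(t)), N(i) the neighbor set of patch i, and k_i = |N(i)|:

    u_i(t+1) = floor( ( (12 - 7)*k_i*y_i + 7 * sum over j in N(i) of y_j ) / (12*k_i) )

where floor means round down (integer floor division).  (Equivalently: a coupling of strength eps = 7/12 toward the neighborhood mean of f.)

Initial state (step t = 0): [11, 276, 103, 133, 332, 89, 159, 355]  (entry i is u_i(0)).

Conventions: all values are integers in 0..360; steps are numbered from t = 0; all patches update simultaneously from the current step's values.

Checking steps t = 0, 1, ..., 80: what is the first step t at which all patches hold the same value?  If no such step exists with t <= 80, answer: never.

Answer: 5
Key observation: Synchronization is absorbing here: once all patches are equal they stay equal, and step 5 is the first all-equal step.

Derivation:
t=0: [11, 276, 103, 133, 332, 89, 159, 355]  (not all equal)
t=1: [96, 131, 145, 173, 142, 145, 133, 90]  (not all equal)
t=2: [193, 204, 213, 221, 219, 212, 203, 191]  (not all equal)
t=3: [225, 223, 221, 218, 219, 221, 223, 225]  (not all equal)
t=4: [214, 215, 216, 216, 216, 216, 215, 214]  (not all equal)
t=5: [219, 219, 219, 219, 219, 219, 219, 219]  (all equal)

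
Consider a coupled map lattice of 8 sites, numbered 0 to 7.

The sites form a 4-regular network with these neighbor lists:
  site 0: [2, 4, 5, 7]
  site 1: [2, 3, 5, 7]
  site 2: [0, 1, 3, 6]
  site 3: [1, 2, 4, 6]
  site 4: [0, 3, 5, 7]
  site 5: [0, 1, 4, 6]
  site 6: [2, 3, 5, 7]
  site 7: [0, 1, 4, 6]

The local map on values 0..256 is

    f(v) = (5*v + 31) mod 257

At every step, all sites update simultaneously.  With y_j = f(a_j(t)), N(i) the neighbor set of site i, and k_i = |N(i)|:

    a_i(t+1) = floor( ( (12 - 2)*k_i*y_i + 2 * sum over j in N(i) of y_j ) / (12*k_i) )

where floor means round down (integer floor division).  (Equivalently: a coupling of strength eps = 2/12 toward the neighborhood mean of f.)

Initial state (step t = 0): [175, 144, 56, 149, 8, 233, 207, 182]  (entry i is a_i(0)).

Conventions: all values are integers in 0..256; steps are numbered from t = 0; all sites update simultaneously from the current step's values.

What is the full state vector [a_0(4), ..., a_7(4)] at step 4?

Simulating step by step:
t=0: [175, 144, 56, 149, 8, 233, 207, 182]
t=1: [131, 214, 62, 20, 79, 160, 48, 161]
t=2: [159, 75, 86, 123, 158, 67, 25, 72]
t=3: [66, 148, 190, 133, 59, 107, 154, 128]
t=4: [107, 25, 188, 164, 78, 51, 50, 139]

Answer: [107, 25, 188, 164, 78, 51, 50, 139]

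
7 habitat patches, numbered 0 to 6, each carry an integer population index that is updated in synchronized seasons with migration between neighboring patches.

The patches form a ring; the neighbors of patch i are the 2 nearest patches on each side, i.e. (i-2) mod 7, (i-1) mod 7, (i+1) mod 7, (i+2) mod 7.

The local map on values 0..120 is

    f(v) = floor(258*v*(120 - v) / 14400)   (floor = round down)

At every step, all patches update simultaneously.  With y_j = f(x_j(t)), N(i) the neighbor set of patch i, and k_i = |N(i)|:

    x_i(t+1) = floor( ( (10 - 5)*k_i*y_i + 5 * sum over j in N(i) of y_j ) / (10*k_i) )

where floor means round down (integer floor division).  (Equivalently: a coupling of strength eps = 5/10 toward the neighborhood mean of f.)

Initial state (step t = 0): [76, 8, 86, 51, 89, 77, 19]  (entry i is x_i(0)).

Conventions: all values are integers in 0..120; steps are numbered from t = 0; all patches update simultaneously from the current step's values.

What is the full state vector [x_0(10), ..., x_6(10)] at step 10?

Answer: [64, 64, 64, 64, 64, 64, 64]

Derivation:
t=0: [76, 8, 86, 51, 89, 77, 19]
t=1: [49, 34, 49, 53, 50, 55, 39]
t=2: [60, 56, 60, 61, 61, 62, 58]
t=3: [64, 64, 64, 64, 64, 64, 64]
t=4: [64, 64, 64, 64, 64, 64, 64]
t=5: [64, 64, 64, 64, 64, 64, 64]
t=6: [64, 64, 64, 64, 64, 64, 64]
t=7: [64, 64, 64, 64, 64, 64, 64]
t=8: [64, 64, 64, 64, 64, 64, 64]
t=9: [64, 64, 64, 64, 64, 64, 64]
t=10: [64, 64, 64, 64, 64, 64, 64]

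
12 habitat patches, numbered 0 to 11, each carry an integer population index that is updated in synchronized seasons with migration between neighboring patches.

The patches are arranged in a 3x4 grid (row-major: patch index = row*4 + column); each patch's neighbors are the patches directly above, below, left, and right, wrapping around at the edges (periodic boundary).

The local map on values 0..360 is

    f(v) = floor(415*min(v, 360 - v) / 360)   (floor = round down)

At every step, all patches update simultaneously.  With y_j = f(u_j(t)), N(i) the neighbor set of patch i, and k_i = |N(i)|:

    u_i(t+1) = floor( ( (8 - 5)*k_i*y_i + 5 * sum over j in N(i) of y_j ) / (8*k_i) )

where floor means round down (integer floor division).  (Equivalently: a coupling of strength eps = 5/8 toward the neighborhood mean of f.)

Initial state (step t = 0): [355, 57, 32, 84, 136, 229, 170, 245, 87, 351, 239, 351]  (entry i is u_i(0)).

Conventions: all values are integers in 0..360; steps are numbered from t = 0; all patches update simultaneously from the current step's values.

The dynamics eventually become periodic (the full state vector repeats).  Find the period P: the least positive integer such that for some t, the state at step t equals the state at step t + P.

Simulating step by step:
t=0: [355, 57, 32, 84, 136, 229, 170, 245, 87, 351, 239, 351]
t=1: [67, 55, 90, 64, 119, 123, 144, 120, 65, 74, 91, 76]
t=2: [83, 87, 102, 90, 118, 123, 138, 124, 88, 91, 107, 93]
t=3: [104, 108, 119, 110, 125, 130, 141, 132, 106, 111, 122, 113]
t=4: [125, 129, 137, 131, 138, 142, 151, 144, 127, 131, 139, 133]
t=5: [148, 151, 157, 153, 156, 159, 166, 161, 149, 153, 159, 154]
t=6: [173, 176, 180, 177, 177, 181, 185, 182, 173, 177, 181, 178]
t=7: [201, 203, 204, 204, 202, 203, 204, 204, 201, 203, 204, 204]
t=8: [181, 180, 179, 179, 181, 180, 179, 179, 181, 180, 179, 179]
t=9: [206, 206, 206, 206, 206, 206, 206, 206, 206, 206, 206, 206]
t=10: [177, 177, 177, 177, 177, 177, 177, 177, 177, 177, 177, 177]
t=11: [204, 204, 204, 204, 204, 204, 204, 204, 204, 204, 204, 204]
t=12: [179, 179, 179, 179, 179, 179, 179, 179, 179, 179, 179, 179]
t=13: [206, 206, 206, 206, 206, 206, 206, 206, 206, 206, 206, 206]

Answer: 4
Key observation: The state at step 9, [206, 206, 206, 206, 206, 206, 206, 206, 206, 206, 206, 206], reappears at step 13 — and no state repeats earlier — so the cycle the system enters has period 4.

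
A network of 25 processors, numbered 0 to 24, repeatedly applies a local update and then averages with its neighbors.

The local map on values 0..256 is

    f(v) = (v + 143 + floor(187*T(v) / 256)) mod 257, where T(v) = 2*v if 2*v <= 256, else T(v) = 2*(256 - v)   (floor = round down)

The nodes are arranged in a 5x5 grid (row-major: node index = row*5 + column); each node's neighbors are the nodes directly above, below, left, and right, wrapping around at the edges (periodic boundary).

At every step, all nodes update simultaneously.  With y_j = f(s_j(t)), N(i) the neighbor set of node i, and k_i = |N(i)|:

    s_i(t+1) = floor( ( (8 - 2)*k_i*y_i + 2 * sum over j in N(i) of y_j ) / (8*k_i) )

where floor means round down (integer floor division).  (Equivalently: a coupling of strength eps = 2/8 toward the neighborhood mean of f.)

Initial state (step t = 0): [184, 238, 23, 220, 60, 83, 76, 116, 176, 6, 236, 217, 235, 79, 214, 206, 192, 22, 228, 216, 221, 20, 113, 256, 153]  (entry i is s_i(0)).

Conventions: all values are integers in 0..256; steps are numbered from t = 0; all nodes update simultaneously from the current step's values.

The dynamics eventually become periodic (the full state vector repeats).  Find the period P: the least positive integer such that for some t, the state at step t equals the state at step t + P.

Answer: 2
Key observation: The state at step 6, [177, 177, 177, 177, 177, 177, 177, 177, 177, 177, 177, 177, 177, 177, 177, 178, 178, 178, 177, 178, 177, 177, 178, 178, 177], reappears at step 8 — and no state repeats earlier — so the cycle the system enters has period 2.

Derivation:
t=0: [184, 238, 23, 220, 60, 83, 76, 116, 176, 6, 236, 217, 235, 79, 214, 206, 192, 22, 228, 216, 221, 20, 113, 256, 153]
t=1: [158, 152, 189, 153, 67, 102, 90, 165, 168, 146, 149, 153, 151, 100, 155, 163, 172, 187, 151, 161, 163, 184, 168, 148, 172]
t=2: [175, 181, 175, 178, 84, 145, 123, 177, 180, 178, 186, 183, 184, 145, 184, 184, 180, 176, 185, 185, 183, 177, 180, 189, 173]
t=3: [174, 177, 178, 171, 113, 189, 186, 178, 178, 172, 175, 175, 176, 188, 176, 175, 176, 177, 175, 174, 175, 177, 176, 173, 173]
t=4: [177, 177, 177, 179, 168, 173, 174, 176, 177, 178, 178, 178, 177, 174, 177, 178, 178, 178, 178, 179, 179, 178, 178, 179, 178]
t=5: [178, 178, 177, 177, 180, 179, 178, 178, 177, 177, 177, 177, 177, 178, 177, 177, 177, 177, 177, 177, 177, 177, 177, 177, 177]
t=6: [177, 177, 177, 177, 177, 177, 177, 177, 177, 177, 177, 177, 177, 177, 177, 178, 178, 178, 177, 178, 177, 177, 178, 178, 177]
t=7: [178, 178, 177, 177, 178, 178, 178, 178, 178, 178, 177, 177, 177, 178, 177, 177, 177, 177, 177, 177, 177, 177, 177, 177, 177]
t=8: [177, 177, 177, 177, 177, 177, 177, 177, 177, 177, 177, 177, 177, 177, 177, 178, 178, 178, 177, 178, 177, 177, 178, 178, 177]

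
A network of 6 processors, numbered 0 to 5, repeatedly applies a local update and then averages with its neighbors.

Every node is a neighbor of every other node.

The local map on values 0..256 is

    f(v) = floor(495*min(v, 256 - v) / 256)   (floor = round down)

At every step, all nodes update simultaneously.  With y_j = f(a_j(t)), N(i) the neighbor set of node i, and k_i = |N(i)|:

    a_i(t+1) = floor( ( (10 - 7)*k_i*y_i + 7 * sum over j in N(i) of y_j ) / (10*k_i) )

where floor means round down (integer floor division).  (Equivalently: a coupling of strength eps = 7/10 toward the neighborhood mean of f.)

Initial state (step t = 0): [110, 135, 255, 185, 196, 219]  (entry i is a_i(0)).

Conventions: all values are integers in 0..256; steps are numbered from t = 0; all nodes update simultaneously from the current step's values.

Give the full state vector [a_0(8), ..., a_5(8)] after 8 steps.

Simulating step by step:
t=0: [110, 135, 255, 185, 196, 219]
t=1: [141, 145, 107, 129, 126, 119]
t=2: [225, 224, 223, 229, 229, 227]
t=3: [57, 57, 58, 56, 56, 56]
t=4: [109, 109, 109, 109, 109, 109]
t=5: [210, 210, 210, 210, 210, 210]
t=6: [88, 88, 88, 88, 88, 88]
t=7: [170, 170, 170, 170, 170, 170]
t=8: [166, 166, 166, 166, 166, 166]

Answer: [166, 166, 166, 166, 166, 166]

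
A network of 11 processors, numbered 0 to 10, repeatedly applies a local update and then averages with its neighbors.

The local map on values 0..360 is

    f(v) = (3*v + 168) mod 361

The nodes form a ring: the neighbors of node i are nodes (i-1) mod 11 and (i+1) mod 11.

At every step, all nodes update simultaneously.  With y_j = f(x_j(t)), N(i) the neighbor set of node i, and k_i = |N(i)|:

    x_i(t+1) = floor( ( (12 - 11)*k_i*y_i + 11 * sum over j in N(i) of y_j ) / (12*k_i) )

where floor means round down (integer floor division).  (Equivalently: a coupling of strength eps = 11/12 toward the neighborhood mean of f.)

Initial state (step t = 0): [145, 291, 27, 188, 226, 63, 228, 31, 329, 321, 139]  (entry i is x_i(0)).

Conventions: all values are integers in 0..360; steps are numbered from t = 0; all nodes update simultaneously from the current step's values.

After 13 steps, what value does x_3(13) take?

Answer: x_3(13) = 210

Derivation:
t=0: [145, 291, 27, 188, 226, 63, 228, 31, 329, 321, 139]
t=1: [269, 251, 171, 171, 178, 146, 294, 114, 147, 139, 151]
t=2: [231, 279, 264, 329, 287, 327, 207, 276, 191, 251, 240]
t=3: [217, 196, 182, 255, 88, 176, 161, 62, 218, 101, 168]
t=4: [166, 209, 141, 211, 256, 193, 339, 208, 221, 197, 120]
t=5: [135, 251, 88, 210, 65, 146, 52, 102, 58, 129, 170]
t=6: [254, 146, 131, 39, 147, 169, 191, 314, 169, 318, 212]
t=7: [167, 207, 259, 229, 295, 148, 157, 154, 56, 184, 120]
t=8: [132, 248, 110, 265, 203, 300, 261, 303, 315, 260, 319]
t=9: [123, 171, 208, 108, 273, 159, 340, 148, 268, 51, 200]
t=10: [182, 139, 212, 164, 212, 193, 253, 183, 283, 162, 231]
t=11: [195, 218, 246, 100, 155, 133, 191, 258, 322, 223, 307]
t=12: [51, 106, 110, 217, 166, 150, 196, 50, 157, 35, 67]
t=13: [87, 220, 113, 210, 187, 176, 266, 169, 294, 153, 272]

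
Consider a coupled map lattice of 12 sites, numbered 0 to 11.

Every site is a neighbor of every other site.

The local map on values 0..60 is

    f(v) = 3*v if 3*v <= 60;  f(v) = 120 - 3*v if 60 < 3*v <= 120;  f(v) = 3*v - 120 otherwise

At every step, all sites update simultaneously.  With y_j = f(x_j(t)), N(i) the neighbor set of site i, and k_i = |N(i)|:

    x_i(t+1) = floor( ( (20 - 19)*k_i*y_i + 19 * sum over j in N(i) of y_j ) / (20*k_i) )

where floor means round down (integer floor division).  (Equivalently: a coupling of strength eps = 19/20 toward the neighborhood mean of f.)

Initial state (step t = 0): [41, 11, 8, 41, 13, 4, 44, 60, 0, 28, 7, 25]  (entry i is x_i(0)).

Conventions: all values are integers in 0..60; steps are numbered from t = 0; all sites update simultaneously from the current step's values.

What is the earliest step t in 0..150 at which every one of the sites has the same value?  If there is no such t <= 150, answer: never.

Simulating step by step:
t=0: [41, 11, 8, 41, 13, 4, 44, 60, 0, 28, 7, 25]  (not all equal)
t=1: [24, 23, 24, 24, 23, 24, 24, 22, 24, 23, 24, 23]  (not all equal)
t=2: [49, 49, 49, 49, 49, 49, 49, 49, 49, 49, 49, 49]  (all equal)

Answer: 2
Key observation: Synchronization is absorbing here: once all sites are equal they stay equal, and step 2 is the first all-equal step.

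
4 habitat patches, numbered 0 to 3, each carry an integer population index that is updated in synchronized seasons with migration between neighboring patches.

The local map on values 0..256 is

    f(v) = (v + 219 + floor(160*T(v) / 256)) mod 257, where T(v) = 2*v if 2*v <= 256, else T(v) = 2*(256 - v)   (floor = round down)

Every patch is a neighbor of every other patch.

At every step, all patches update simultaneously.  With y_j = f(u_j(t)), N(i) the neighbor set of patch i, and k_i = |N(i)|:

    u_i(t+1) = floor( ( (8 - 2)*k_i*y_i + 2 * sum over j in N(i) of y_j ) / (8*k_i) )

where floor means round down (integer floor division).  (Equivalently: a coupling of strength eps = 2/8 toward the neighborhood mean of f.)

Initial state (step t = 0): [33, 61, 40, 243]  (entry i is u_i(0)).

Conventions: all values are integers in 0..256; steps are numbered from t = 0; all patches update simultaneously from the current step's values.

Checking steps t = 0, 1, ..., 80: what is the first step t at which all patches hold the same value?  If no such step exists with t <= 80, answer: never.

Simulating step by step:
t=0: [33, 61, 40, 243]  (not all equal)
t=1: [58, 100, 68, 181]  (not all equal)
t=2: [113, 177, 129, 209]  (not all equal)
t=3: [221, 235, 243, 230]  (not all equal)
t=4: [225, 223, 221, 223]  (not all equal)
t=5: [225, 225, 225, 225]  (all equal)

Answer: 5
Key observation: Synchronization is absorbing here: once all patches are equal they stay equal, and step 5 is the first all-equal step.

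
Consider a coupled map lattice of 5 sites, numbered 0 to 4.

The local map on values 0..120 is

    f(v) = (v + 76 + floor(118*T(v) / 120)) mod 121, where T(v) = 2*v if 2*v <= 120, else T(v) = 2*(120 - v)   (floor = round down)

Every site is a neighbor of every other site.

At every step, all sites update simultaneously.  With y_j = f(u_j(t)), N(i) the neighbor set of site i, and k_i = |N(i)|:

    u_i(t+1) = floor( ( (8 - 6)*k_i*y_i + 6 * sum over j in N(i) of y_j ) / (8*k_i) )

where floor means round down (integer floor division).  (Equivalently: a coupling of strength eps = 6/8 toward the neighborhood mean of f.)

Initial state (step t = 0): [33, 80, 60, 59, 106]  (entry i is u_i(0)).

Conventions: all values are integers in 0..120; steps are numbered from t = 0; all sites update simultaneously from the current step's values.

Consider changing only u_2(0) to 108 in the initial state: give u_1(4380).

Answer: u_1(4380) = 104
Key observation: The state at step 18, [104, 104, 104, 104, 104], reappears at step 20: the system is in a cycle of period 2 from step 18 on.  Therefore the state at step 4380 equals the state at step 18 + ((4380 - 18) mod 2) = 18, which is [104, 104, 104, 104, 104].

Derivation:
t=0: [33, 80, 108, 59, 106]
t=1: [68, 72, 70, 65, 70]
t=2: [3, 2, 2, 3, 2]
t=3: [82, 82, 82, 82, 82]
t=4: [111, 111, 111, 111, 111]
t=5: [83, 83, 83, 83, 83]
t=6: [110, 110, 110, 110, 110]
t=7: [84, 84, 84, 84, 84]
t=8: [109, 109, 109, 109, 109]
t=9: [85, 85, 85, 85, 85]
t=10: [108, 108, 108, 108, 108]
t=11: [86, 86, 86, 86, 86]
t=12: [107, 107, 107, 107, 107]
t=13: [87, 87, 87, 87, 87]
t=14: [106, 106, 106, 106, 106]
t=15: [88, 88, 88, 88, 88]
t=16: [105, 105, 105, 105, 105]
t=17: [89, 89, 89, 89, 89]
t=18: [104, 104, 104, 104, 104]
t=19: [90, 90, 90, 90, 90]
t=20: [104, 104, 104, 104, 104]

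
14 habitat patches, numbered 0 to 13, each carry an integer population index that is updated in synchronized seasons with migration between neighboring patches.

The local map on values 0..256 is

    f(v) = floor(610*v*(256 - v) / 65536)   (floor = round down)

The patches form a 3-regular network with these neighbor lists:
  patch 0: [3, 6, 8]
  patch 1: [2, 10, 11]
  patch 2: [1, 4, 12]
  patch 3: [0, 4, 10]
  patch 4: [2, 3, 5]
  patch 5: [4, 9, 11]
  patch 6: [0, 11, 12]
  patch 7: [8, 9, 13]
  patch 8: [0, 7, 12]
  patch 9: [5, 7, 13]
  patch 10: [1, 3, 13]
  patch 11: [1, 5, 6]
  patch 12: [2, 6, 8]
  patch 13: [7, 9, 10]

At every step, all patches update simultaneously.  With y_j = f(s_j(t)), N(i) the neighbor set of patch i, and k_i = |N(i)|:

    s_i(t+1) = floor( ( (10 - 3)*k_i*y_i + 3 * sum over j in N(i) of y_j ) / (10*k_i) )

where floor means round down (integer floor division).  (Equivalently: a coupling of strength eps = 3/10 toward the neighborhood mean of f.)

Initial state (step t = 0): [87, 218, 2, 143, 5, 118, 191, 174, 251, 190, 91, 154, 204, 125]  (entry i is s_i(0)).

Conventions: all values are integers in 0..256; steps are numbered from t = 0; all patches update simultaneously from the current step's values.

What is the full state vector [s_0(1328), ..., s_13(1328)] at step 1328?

Answer: [148, 148, 148, 148, 148, 148, 148, 148, 148, 148, 148, 148, 148, 148]
Key observation: The state at step 7, [148, 148, 148, 148, 148, 148, 148, 148, 148, 148, 148, 148, 148, 148], reappears at step 8: the system is in a cycle of period 1 from step 7 on.  Therefore the state at step 1328 equals the state at step 7 + ((1328 - 7) mod 1) = 7, which is [148, 148, 148, 148, 148, 148, 148, 148, 148, 148, 148, 148, 148, 148].

Derivation:
t=0: [87, 218, 2, 143, 5, 118, 191, 174, 251, 190, 91, 154, 204, 125]
t=1: [122, 82, 21, 133, 38, 133, 118, 120, 44, 124, 135, 136, 81, 145]
t=2: [145, 127, 65, 144, 88, 144, 149, 144, 103, 151, 149, 149, 119, 149]
t=3: [148, 147, 124, 148, 137, 148, 148, 149, 147, 147, 148, 148, 146, 148]
t=4: [148, 149, 151, 148, 150, 148, 148, 148, 148, 148, 148, 148, 149, 148]
t=5: [148, 147, 147, 147, 147, 147, 148, 148, 148, 148, 148, 148, 147, 148]
t=6: [148, 148, 149, 148, 149, 148, 148, 148, 148, 148, 148, 148, 148, 148]
t=7: [148, 148, 148, 148, 148, 148, 148, 148, 148, 148, 148, 148, 148, 148]
t=8: [148, 148, 148, 148, 148, 148, 148, 148, 148, 148, 148, 148, 148, 148]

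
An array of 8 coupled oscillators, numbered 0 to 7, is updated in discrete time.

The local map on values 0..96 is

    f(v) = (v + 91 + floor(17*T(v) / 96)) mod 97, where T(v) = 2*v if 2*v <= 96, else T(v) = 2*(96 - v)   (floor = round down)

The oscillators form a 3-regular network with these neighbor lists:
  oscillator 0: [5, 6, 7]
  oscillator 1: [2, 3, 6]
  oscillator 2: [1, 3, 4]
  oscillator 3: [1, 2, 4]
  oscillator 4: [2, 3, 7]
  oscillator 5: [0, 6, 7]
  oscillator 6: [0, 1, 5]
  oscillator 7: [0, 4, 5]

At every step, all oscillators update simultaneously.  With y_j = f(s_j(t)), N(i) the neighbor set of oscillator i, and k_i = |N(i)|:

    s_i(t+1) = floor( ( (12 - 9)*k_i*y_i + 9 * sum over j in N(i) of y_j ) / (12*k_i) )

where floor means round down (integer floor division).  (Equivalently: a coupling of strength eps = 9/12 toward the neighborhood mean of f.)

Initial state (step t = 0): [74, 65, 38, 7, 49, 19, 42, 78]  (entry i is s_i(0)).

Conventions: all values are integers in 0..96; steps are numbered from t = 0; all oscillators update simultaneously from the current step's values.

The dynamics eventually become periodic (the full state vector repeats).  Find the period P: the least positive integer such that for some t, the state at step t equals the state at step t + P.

Answer: 1
Key observation: The state at step 9, [77, 77, 77, 77, 77, 77, 77, 77], reappears at step 10 — and no state repeats earlier — so the cycle the system enters has period 1.

Derivation:
t=0: [74, 65, 38, 7, 49, 19, 42, 78]
t=1: [55, 41, 44, 44, 46, 55, 53, 57]
t=2: [63, 54, 52, 52, 56, 63, 59, 61]
t=3: [67, 62, 62, 62, 63, 67, 66, 66]
t=4: [70, 68, 68, 68, 68, 70, 70, 70]
t=5: [73, 71, 71, 71, 71, 73, 72, 72]
t=6: [74, 73, 73, 73, 73, 74, 74, 74]
t=7: [75, 75, 75, 75, 75, 75, 75, 75]
t=8: [76, 76, 76, 76, 76, 76, 76, 76]
t=9: [77, 77, 77, 77, 77, 77, 77, 77]
t=10: [77, 77, 77, 77, 77, 77, 77, 77]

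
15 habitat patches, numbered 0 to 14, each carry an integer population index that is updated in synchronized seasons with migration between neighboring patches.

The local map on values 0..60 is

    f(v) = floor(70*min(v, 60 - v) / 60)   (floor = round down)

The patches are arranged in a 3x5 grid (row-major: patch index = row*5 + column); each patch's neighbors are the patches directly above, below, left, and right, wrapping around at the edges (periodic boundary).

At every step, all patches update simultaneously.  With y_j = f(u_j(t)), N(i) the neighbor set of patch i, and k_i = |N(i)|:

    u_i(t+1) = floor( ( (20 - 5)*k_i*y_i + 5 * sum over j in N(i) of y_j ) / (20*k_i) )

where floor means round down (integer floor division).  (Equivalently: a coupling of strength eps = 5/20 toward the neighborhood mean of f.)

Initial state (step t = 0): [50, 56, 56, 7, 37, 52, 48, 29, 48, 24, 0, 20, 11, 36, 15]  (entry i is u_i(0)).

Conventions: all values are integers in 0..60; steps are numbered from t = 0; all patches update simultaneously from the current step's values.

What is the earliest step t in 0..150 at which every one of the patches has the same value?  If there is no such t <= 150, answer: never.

Answer: never
Key observation: The state at step 28 reappears at step 32 — the system is in a cycle of period 4 from step 28 on.  No step 0..32 is synchronized, and the cycle repeats forever, so no step up to 150 (or ever) has all patches equal.

Derivation:
t=0: [50, 56, 56, 7, 37, 52, 48, 29, 48, 24, 0, 20, 11, 36, 15]  (not all equal)
t=1: [10, 6, 6, 10, 23, 10, 14, 27, 16, 25, 3, 19, 14, 24, 17]  (not all equal)
t=2: [11, 8, 9, 13, 23, 11, 16, 26, 19, 26, 6, 19, 17, 25, 19]  (not all equal)
t=3: [12, 10, 12, 16, 24, 13, 18, 26, 23, 27, 9, 19, 19, 26, 22]  (not all equal)
t=4: [14, 12, 15, 19, 26, 16, 20, 27, 26, 29, 12, 20, 22, 28, 24]  (not all equal)
t=5: [16, 15, 18, 23, 28, 18, 22, 29, 29, 31, 15, 22, 25, 30, 27]  (not all equal)
t=6: [18, 18, 22, 27, 30, 21, 24, 31, 32, 32, 18, 24, 28, 33, 30]  (not all equal)
t=7: [22, 22, 26, 30, 33, 24, 27, 32, 31, 31, 22, 27, 31, 31, 33]  (not all equal)
t=8: [25, 26, 30, 34, 31, 28, 30, 31, 33, 32, 25, 30, 32, 33, 30]  (not all equal)
t=9: [29, 30, 34, 30, 32, 31, 34, 33, 31, 32, 29, 34, 32, 31, 34]  (not all equal)
t=10: [33, 33, 30, 34, 32, 32, 30, 31, 32, 32, 32, 30, 31, 32, 30]  (not all equal)
t=11: [31, 31, 34, 30, 32, 32, 34, 33, 31, 32, 32, 34, 33, 32, 34]  (not all equal)
t=12: [32, 32, 30, 34, 32, 31, 30, 31, 32, 31, 31, 30, 30, 32, 30]  (not all equal)
t=13: [32, 32, 34, 30, 32, 33, 34, 33, 32, 33, 33, 34, 34, 32, 34]  (not all equal)
t=14: [31, 31, 30, 34, 32, 31, 30, 30, 32, 31, 30, 30, 30, 31, 30]  (not all equal)
t=15: [33, 33, 34, 30, 32, 33, 34, 34, 32, 33, 34, 34, 34, 33, 34]  (not all equal)
t=16: [31, 30, 30, 34, 31, 30, 30, 30, 31, 31, 30, 30, 30, 31, 30]  (not all equal)
t=17: [33, 34, 34, 30, 32, 34, 35, 34, 32, 33, 34, 35, 34, 33, 34]  (not all equal)
t=18: [30, 29, 30, 34, 31, 30, 29, 30, 31, 31, 30, 29, 30, 31, 30]  (not all equal)
t=19: [34, 33, 34, 30, 33, 34, 33, 34, 32, 33, 34, 33, 34, 33, 34]  (not all equal)
t=20: [30, 30, 30, 34, 31, 30, 30, 30, 31, 30, 30, 30, 30, 31, 30]  (not all equal)
t=21: [34, 35, 34, 30, 33, 35, 35, 34, 33, 34, 35, 35, 34, 33, 34]  (not all equal)
t=22: [29, 29, 30, 33, 31, 29, 29, 30, 31, 30, 29, 29, 30, 31, 30]  (not all equal)
t=23: [33, 33, 34, 31, 33, 33, 33, 34, 33, 34, 33, 33, 34, 33, 34]  (not all equal)
t=24: [31, 30, 30, 32, 31, 30, 30, 30, 31, 30, 30, 30, 30, 31, 30]  (not all equal)
t=25: [33, 34, 34, 32, 33, 34, 35, 34, 33, 34, 34, 35, 34, 33, 34]  (not all equal)
t=26: [30, 29, 30, 31, 30, 30, 29, 30, 30, 30, 30, 29, 30, 30, 30]  (not all equal)
t=27: [34, 33, 34, 33, 34, 34, 33, 34, 34, 35, 34, 33, 34, 34, 35]  (not all equal)
t=28: [30, 30, 30, 30, 29, 30, 30, 30, 30, 29, 30, 30, 30, 30, 29]  (not all equal)
t=29: [34, 35, 35, 34, 33, 34, 35, 35, 34, 33, 34, 35, 35, 34, 33]  (not all equal)
t=30: [30, 29, 29, 30, 30, 30, 29, 29, 30, 30, 30, 29, 29, 30, 30]  (not all equal)
t=31: [34, 33, 33, 34, 35, 34, 33, 33, 34, 35, 34, 33, 33, 34, 35]  (not all equal)
t=32: [30, 30, 30, 30, 29, 30, 30, 30, 30, 29, 30, 30, 30, 30, 29]  (not all equal)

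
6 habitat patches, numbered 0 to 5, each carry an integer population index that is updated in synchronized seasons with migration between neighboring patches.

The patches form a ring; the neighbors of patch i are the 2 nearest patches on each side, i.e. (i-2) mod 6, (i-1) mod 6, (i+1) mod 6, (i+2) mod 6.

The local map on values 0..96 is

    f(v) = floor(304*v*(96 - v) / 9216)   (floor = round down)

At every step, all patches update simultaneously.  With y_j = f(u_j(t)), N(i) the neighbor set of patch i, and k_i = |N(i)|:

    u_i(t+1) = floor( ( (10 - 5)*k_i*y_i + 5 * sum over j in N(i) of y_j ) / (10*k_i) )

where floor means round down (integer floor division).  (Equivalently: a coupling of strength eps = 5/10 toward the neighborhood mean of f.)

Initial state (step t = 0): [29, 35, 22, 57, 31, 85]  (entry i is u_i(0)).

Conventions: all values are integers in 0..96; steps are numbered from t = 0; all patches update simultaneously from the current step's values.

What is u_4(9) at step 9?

Answer: u_4(9) = 53

Derivation:
t=0: [29, 35, 22, 57, 31, 85]
t=1: [59, 62, 60, 63, 60, 49]
t=2: [71, 70, 70, 69, 71, 72]
t=3: [58, 59, 59, 59, 58, 58]
t=4: [72, 72, 72, 72, 72, 72]
t=5: [57, 57, 57, 57, 57, 57]
t=6: [73, 73, 73, 73, 73, 73]
t=7: [55, 55, 55, 55, 55, 55]
t=8: [74, 74, 74, 74, 74, 74]
t=9: [53, 53, 53, 53, 53, 53]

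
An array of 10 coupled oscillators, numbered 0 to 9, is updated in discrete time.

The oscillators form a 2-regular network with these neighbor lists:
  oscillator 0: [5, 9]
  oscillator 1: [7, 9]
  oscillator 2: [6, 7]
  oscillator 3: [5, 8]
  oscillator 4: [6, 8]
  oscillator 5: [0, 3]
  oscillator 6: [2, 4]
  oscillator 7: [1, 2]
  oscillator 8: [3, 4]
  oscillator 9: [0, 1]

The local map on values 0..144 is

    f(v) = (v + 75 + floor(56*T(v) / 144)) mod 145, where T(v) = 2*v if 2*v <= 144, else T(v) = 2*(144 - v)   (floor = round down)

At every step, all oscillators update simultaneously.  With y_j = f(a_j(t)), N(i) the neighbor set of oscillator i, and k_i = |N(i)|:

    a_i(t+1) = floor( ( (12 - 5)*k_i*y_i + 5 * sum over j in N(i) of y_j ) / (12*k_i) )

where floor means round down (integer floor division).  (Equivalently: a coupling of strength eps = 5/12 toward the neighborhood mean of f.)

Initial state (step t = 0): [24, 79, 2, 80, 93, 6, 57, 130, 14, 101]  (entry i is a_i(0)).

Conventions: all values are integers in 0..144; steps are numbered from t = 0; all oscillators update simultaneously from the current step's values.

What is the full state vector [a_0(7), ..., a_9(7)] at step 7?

Simulating step by step:
t=0: [24, 79, 2, 80, 93, 6, 57, 130, 14, 101]
t=1: [99, 62, 66, 72, 63, 86, 47, 69, 82, 74]
t=2: [62, 46, 40, 59, 39, 61, 26, 48, 55, 55]
t=3: [36, 15, 28, 33, 114, 37, 100, 11, 52, 26]
t=4: [135, 103, 105, 111, 57, 138, 77, 101, 54, 120]
t=5: [71, 64, 63, 58, 35, 70, 54, 64, 35, 68]
t=6: [54, 44, 38, 59, 113, 50, 52, 42, 115, 49]
t=7: [22, 9, 88, 37, 57, 23, 56, 33, 60, 17]

Answer: [22, 9, 88, 37, 57, 23, 56, 33, 60, 17]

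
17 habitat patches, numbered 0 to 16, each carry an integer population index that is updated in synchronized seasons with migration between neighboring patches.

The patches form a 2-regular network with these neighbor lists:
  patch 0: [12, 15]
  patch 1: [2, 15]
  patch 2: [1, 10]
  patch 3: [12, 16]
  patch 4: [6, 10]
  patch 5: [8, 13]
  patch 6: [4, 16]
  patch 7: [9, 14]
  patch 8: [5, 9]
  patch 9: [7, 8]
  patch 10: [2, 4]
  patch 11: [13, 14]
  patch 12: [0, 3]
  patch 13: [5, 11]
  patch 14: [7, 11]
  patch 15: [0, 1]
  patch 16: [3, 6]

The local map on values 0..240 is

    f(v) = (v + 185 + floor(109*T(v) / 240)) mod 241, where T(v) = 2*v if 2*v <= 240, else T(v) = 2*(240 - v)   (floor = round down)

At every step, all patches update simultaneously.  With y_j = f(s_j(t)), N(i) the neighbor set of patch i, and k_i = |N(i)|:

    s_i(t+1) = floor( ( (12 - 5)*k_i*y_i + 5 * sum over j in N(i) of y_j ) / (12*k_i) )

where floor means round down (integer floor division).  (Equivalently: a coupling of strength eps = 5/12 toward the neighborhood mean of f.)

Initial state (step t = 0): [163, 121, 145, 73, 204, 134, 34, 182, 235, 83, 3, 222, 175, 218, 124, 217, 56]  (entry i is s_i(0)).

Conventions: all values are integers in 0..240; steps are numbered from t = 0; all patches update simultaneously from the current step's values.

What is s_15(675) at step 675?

Simulating step by step:
t=0: [163, 121, 145, 73, 204, 134, 34, 182, 235, 83, 3, 222, 175, 218, 124, 217, 56]
t=1: [177, 175, 177, 95, 146, 177, 52, 161, 164, 134, 184, 179, 157, 179, 175, 178, 48]
t=2: [177, 178, 178, 116, 148, 177, 68, 176, 176, 175, 177, 178, 165, 178, 177, 178, 55]
t=3: [177, 178, 178, 143, 154, 178, 89, 178, 178, 178, 177, 178, 174, 178, 178, 178, 77]
t=4: [177, 178, 178, 157, 163, 178, 121, 178, 178, 178, 177, 178, 176, 178, 178, 178, 112]
t=5: [178, 178, 178, 172, 175, 178, 170, 178, 178, 178, 177, 178, 177, 178, 178, 178, 164]
t=6: [178, 178, 178, 177, 177, 178, 177, 178, 178, 178, 178, 178, 177, 178, 178, 178, 177]
t=7: [178, 178, 178, 178, 178, 178, 178, 178, 178, 178, 178, 178, 178, 178, 178, 178, 178]
t=8: [178, 178, 178, 178, 178, 178, 178, 178, 178, 178, 178, 178, 178, 178, 178, 178, 178]

Answer: s_15(675) = 178
Key observation: The state at step 7, [178, 178, 178, 178, 178, 178, 178, 178, 178, 178, 178, 178, 178, 178, 178, 178, 178], reappears at step 8: the system is in a cycle of period 1 from step 7 on.  Therefore the state at step 675 equals the state at step 7 + ((675 - 7) mod 1) = 7, which is [178, 178, 178, 178, 178, 178, 178, 178, 178, 178, 178, 178, 178, 178, 178, 178, 178].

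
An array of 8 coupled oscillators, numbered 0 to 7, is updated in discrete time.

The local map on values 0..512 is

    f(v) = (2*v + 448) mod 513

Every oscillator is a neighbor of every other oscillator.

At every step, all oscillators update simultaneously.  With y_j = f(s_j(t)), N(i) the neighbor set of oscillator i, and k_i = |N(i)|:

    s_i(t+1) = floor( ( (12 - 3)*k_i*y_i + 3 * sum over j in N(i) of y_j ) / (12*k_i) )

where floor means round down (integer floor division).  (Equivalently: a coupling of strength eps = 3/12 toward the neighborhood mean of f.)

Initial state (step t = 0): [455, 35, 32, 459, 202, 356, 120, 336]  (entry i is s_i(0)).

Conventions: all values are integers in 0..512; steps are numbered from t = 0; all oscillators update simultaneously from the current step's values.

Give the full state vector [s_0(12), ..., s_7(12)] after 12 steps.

Answer: [282, 261, 366, 163, 163, 257, 339, 253]

Derivation:
t=0: [455, 35, 32, 459, 202, 356, 120, 336]
t=1: [306, 72, 434, 311, 311, 164, 193, 136]
t=2: [70, 102, 252, 77, 77, 233, 275, 193]
t=3: [126, 172, 386, 136, 136, 359, 419, 302]
t=4: [187, 252, 192, 201, 201, 153, 239, 72]
t=5: [309, 401, 316, 329, 329, 260, 383, 144]
t=6: [76, 208, 86, 105, 105, 373, 182, 207]
t=7: [121, 309, 135, 162, 162, 178, 272, 308]
t=8: [188, 91, 208, 247, 247, 270, 404, 89]
t=9: [309, 171, 338, 394, 394, 426, 251, 168]
t=10: [93, 262, 134, 214, 214, 260, 377, 258]
t=11: [178, 420, 237, 351, 351, 417, 218, 414]
t=12: [282, 261, 366, 163, 163, 257, 339, 253]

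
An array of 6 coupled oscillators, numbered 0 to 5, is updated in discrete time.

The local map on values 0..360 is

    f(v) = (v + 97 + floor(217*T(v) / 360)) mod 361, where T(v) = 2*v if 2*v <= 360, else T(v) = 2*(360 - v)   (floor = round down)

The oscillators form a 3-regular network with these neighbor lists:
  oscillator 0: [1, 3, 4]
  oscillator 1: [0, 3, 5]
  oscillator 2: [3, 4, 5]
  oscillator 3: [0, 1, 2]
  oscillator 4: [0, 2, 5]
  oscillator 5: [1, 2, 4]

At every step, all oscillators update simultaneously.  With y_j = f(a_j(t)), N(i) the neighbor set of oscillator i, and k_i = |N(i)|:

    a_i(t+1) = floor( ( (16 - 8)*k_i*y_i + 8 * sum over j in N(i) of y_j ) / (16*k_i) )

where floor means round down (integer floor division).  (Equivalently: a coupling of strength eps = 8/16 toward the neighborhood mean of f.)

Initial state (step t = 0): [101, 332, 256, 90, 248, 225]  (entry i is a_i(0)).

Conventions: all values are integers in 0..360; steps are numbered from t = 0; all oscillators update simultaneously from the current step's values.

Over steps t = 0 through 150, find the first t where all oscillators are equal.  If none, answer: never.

Answer: 11
Key observation: Synchronization is absorbing here: once all oscillators are equal they stay equal, and step 11 is the first all-equal step.

Derivation:
t=0: [101, 332, 256, 90, 248, 225]  (not all equal)
t=1: [245, 173, 148, 237, 152, 117]  (not all equal)
t=2: [111, 157, 122, 110, 124, 219]  (not all equal)
t=3: [242, 175, 81, 240, 82, 78]  (not all equal)
t=4: [146, 145, 248, 146, 249, 246]  (not all equal)
t=5: [67, 66, 108, 67, 108, 108]  (not all equal)
t=6: [258, 258, 319, 258, 319, 319]  (not all equal)
t=7: [114, 114, 106, 114, 106, 106]  (not all equal)
t=8: [345, 345, 333, 345, 333, 333]  (not all equal)
t=9: [99, 99, 100, 99, 100, 100]  (not all equal)
t=10: [315, 315, 316, 315, 316, 316]  (not all equal)
t=11: [105, 105, 105, 105, 105, 105]  (all equal)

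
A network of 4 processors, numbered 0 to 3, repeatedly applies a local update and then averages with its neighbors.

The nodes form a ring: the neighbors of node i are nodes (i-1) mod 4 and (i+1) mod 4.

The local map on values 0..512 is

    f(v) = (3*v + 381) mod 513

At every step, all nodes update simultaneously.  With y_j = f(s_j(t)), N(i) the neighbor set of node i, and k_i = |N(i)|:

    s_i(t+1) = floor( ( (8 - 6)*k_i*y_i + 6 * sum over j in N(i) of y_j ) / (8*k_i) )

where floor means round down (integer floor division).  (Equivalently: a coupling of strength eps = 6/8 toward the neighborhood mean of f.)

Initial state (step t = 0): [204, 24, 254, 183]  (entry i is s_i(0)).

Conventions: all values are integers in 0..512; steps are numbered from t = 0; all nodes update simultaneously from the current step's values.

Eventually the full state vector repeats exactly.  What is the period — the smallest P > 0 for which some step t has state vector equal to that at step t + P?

Answer: 18
Key observation: The state at step 90, [39, 39, 39, 39], reappears at step 108 — and no state repeats earlier — so the cycle the system enters has period 18.

Derivation:
t=0: [204, 24, 254, 183]
t=1: [446, 337, 355, 328]
t=2: [309, 316, 369, 309]
t=3: [289, 354, 334, 349]
t=4: [362, 321, 396, 317]
t=5: [344, 256, 241, 253]
t=6: [185, 205, 108, 202]
t=7: [464, 351, 406, 349]
t=8: [362, 212, 318, 210]
t=9: [486, 407, 453, 405]
t=10: [120, 203, 95, 202]
t=11: [413, 262, 394, 261]
t=12: [124, 74, 110, 73]
t=13: [126, 186, 115, 186]
t=14: [381, 278, 372, 278]
t=15: [266, 410, 259, 410]
t=16: [92, 124, 87, 124]
t=17: [216, 162, 212, 162]
t=18: [266, 278, 391, 278]
t=19: [180, 110, 145, 110]
t=20: [250, 316, 224, 316]
t=21: [253, 125, 234, 125]
t=22: [210, 124, 196, 124]
t=23: [304, 417, 294, 417]
t=24: [136, 212, 129, 212]
t=25: [447, 325, 441, 325]
t=26: [293, 213, 288, 213]
t=27: [438, 296, 435, 296]
t=28: [221, 174, 219, 174]
t=29: [297, 108, 295, 108]
t=30: [205, 230, 204, 230]
t=31: [154, 372, 153, 372]
t=32: [435, 364, 435, 364]
t=33: [372, 222, 372, 222]
t=34: [133, 358, 133, 358]
t=35: [388, 307, 388, 307]
t=36: [208, 73, 208, 73]
t=37: [188, 390, 188, 390]
t=38: [117, 327, 117, 327]
t=39: [306, 248, 306, 248]
t=40: [142, 229, 142, 229]
t=41: [105, 231, 105, 231]
t=42: [81, 149, 81, 149]
t=43: [264, 162, 264, 162]
t=44: [302, 198, 302, 198]
t=45: [411, 311, 411, 311]
t=46: [234, 128, 234, 128]
t=47: [203, 105, 203, 105]
t=48: [256, 403, 256, 403]
t=49: [69, 105, 69, 105]
t=50: [156, 102, 156, 102]
t=51: [214, 295, 214, 295]
t=52: [307, 442, 307, 442]
t=53: [195, 249, 195, 249]
t=54: [189, 365, 189, 365]
t=55: [446, 438, 446, 438]
t=56: [162, 174, 162, 174]
t=57: [381, 363, 381, 363]
t=58: [457, 484, 457, 484]
t=59: [273, 233, 273, 233]
t=60: [84, 144, 84, 144]
t=61: [255, 165, 255, 165]
t=62: [302, 180, 302, 180]
t=63: [371, 297, 371, 297]
t=64: [301, 412, 301, 412]
t=65: [123, 213, 123, 213]
t=66: [439, 304, 439, 304]
t=67: [240, 186, 240, 186]
t=68: [338, 162, 338, 162]
t=69: [357, 365, 357, 365]
t=70: [444, 432, 444, 432]
t=71: [147, 165, 147, 165]
t=72: [349, 322, 349, 322]
t=73: [341, 381, 341, 381]
t=74: [468, 408, 468, 408]
t=75: [111, 201, 111, 201]
t=76: [403, 268, 403, 268]
t=77: [132, 78, 132, 78]
t=78: [142, 223, 142, 223]
t=79: [91, 226, 91, 226]
t=80: [60, 114, 60, 114]
t=81: [169, 88, 169, 88]
t=82: [192, 314, 192, 314]
t=83: [333, 407, 333, 407]
t=84: [135, 281, 135, 281]
t=85: [216, 254, 216, 254]
t=86: [88, 31, 88, 31]
t=87: [388, 217, 388, 217]
t=88: [6, 6, 6, 6]
t=89: [399, 399, 399, 399]
t=90: [39, 39, 39, 39]
t=91: [498, 498, 498, 498]
t=92: [336, 336, 336, 336]
t=93: [363, 363, 363, 363]
t=94: [444, 444, 444, 444]
t=95: [174, 174, 174, 174]
t=96: [390, 390, 390, 390]
t=97: [12, 12, 12, 12]
t=98: [417, 417, 417, 417]
t=99: [93, 93, 93, 93]
t=100: [147, 147, 147, 147]
t=101: [309, 309, 309, 309]
t=102: [282, 282, 282, 282]
t=103: [201, 201, 201, 201]
t=104: [471, 471, 471, 471]
t=105: [255, 255, 255, 255]
t=106: [120, 120, 120, 120]
t=107: [228, 228, 228, 228]
t=108: [39, 39, 39, 39]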